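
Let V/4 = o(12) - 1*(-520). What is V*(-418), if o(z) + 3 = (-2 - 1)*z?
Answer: -804232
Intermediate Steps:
o(z) = -3 - 3*z (o(z) = -3 + (-2 - 1)*z = -3 - 3*z)
V = 1924 (V = 4*((-3 - 3*12) - 1*(-520)) = 4*((-3 - 36) + 520) = 4*(-39 + 520) = 4*481 = 1924)
V*(-418) = 1924*(-418) = -804232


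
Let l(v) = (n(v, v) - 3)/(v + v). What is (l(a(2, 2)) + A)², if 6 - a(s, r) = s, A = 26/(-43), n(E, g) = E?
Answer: 27225/118336 ≈ 0.23007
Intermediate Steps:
A = -26/43 (A = 26*(-1/43) = -26/43 ≈ -0.60465)
a(s, r) = 6 - s
l(v) = (-3 + v)/(2*v) (l(v) = (v - 3)/(v + v) = (-3 + v)/((2*v)) = (-3 + v)*(1/(2*v)) = (-3 + v)/(2*v))
(l(a(2, 2)) + A)² = ((-3 + (6 - 1*2))/(2*(6 - 1*2)) - 26/43)² = ((-3 + (6 - 2))/(2*(6 - 2)) - 26/43)² = ((½)*(-3 + 4)/4 - 26/43)² = ((½)*(¼)*1 - 26/43)² = (⅛ - 26/43)² = (-165/344)² = 27225/118336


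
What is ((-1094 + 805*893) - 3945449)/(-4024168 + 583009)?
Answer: 3227678/3441159 ≈ 0.93796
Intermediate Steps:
((-1094 + 805*893) - 3945449)/(-4024168 + 583009) = ((-1094 + 718865) - 3945449)/(-3441159) = (717771 - 3945449)*(-1/3441159) = -3227678*(-1/3441159) = 3227678/3441159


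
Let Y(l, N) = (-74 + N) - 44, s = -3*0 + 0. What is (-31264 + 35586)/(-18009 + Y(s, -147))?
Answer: -2161/9137 ≈ -0.23651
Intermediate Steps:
s = 0 (s = 0 + 0 = 0)
Y(l, N) = -118 + N
(-31264 + 35586)/(-18009 + Y(s, -147)) = (-31264 + 35586)/(-18009 + (-118 - 147)) = 4322/(-18009 - 265) = 4322/(-18274) = 4322*(-1/18274) = -2161/9137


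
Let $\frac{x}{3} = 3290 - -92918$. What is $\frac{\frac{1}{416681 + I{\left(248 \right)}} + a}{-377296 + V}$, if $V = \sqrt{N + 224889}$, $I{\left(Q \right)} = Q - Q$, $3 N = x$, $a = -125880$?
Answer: $\frac{19789855947249584}{59315353094207439} + \frac{367162629953 \sqrt{6553}}{59315353094207439} \approx 0.33414$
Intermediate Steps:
$x = 288624$ ($x = 3 \left(3290 - -92918\right) = 3 \left(3290 + 92918\right) = 3 \cdot 96208 = 288624$)
$N = 96208$ ($N = \frac{1}{3} \cdot 288624 = 96208$)
$I{\left(Q \right)} = 0$
$V = 7 \sqrt{6553}$ ($V = \sqrt{96208 + 224889} = \sqrt{321097} = 7 \sqrt{6553} \approx 566.65$)
$\frac{\frac{1}{416681 + I{\left(248 \right)}} + a}{-377296 + V} = \frac{\frac{1}{416681 + 0} - 125880}{-377296 + 7 \sqrt{6553}} = \frac{\frac{1}{416681} - 125880}{-377296 + 7 \sqrt{6553}} = - \frac{52451804279}{416681 \left(-377296 + 7 \sqrt{6553}\right)}$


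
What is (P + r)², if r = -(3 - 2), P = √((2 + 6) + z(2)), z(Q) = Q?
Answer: (1 - √10)² ≈ 4.6754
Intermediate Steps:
P = √10 (P = √((2 + 6) + 2) = √(8 + 2) = √10 ≈ 3.1623)
r = -1 (r = -1*1 = -1)
(P + r)² = (√10 - 1)² = (-1 + √10)²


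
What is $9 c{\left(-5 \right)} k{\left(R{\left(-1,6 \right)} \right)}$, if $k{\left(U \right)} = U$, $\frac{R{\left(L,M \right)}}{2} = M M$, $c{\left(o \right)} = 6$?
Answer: $3888$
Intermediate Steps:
$R{\left(L,M \right)} = 2 M^{2}$ ($R{\left(L,M \right)} = 2 M M = 2 M^{2}$)
$9 c{\left(-5 \right)} k{\left(R{\left(-1,6 \right)} \right)} = 9 \cdot 6 \cdot 2 \cdot 6^{2} = 54 \cdot 2 \cdot 36 = 54 \cdot 72 = 3888$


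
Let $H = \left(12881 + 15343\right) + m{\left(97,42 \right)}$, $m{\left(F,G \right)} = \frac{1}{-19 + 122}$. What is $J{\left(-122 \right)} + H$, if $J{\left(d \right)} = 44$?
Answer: $\frac{2911605}{103} \approx 28268.0$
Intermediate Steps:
$m{\left(F,G \right)} = \frac{1}{103}$
$H = \frac{2907073}{103}$ ($H = \left(12881 + 15343\right) + \frac{1}{103} = 28224 + \frac{1}{103} = \frac{2907073}{103} \approx 28224.0$)
$J{\left(-122 \right)} + H = 44 + \frac{2907073}{103} = \frac{2911605}{103}$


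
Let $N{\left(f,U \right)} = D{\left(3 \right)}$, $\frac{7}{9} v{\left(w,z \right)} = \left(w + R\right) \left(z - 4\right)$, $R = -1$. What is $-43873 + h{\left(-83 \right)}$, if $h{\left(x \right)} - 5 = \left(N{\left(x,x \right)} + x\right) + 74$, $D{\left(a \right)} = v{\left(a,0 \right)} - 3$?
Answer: $- \frac{307232}{7} \approx -43890.0$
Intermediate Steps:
$v{\left(w,z \right)} = \frac{9 \left(-1 + w\right) \left(-4 + z\right)}{7}$ ($v{\left(w,z \right)} = \frac{9 \left(w - 1\right) \left(z - 4\right)}{7} = \frac{9 \left(-1 + w\right) \left(-4 + z\right)}{7}$)
$D{\left(a \right)} = \frac{15}{7} - \frac{36 a}{7}$ ($D{\left(a \right)} = \left(\frac{36}{7} - \frac{36 a}{7} - 0 + \frac{9}{7} a 0\right) - 3 = \left(\frac{36}{7} - \frac{36 a}{7} + 0 + 0\right) - 3 = \left(\frac{36}{7} - \frac{36 a}{7}\right) - 3 = \frac{15}{7} - \frac{36 a}{7}$)
$N{\left(f,U \right)} = - \frac{93}{7}$ ($N{\left(f,U \right)} = \frac{15}{7} - \frac{108}{7} = - \frac{93}{7}$)
$h{\left(x \right)} = \frac{460}{7} + x$ ($h{\left(x \right)} = 5 + \left(\left(- \frac{93}{7} + x\right) + 74\right) = 5 + \left(\frac{425}{7} + x\right) = \frac{460}{7} + x$)
$-43873 + h{\left(-83 \right)} = -43873 + \left(\frac{460}{7} - 83\right) = -43873 - \frac{121}{7} = - \frac{307232}{7}$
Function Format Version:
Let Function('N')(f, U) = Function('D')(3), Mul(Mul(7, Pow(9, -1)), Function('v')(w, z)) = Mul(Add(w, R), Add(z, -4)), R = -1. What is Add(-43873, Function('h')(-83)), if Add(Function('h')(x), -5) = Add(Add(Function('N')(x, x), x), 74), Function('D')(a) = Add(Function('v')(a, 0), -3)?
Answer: Rational(-307232, 7) ≈ -43890.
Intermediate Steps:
Function('v')(w, z) = Mul(Rational(9, 7), Add(-1, w), Add(-4, z)) (Function('v')(w, z) = Mul(Rational(9, 7), Mul(Add(w, -1), Add(z, -4))) = Mul(Rational(9, 7), Mul(Add(-1, w), Add(-4, z))) = Mul(Rational(9, 7), Add(-1, w), Add(-4, z)))
Function('D')(a) = Add(Rational(15, 7), Mul(Rational(-36, 7), a)) (Function('D')(a) = Add(Add(Rational(36, 7), Mul(Rational(-36, 7), a), Mul(Rational(-9, 7), 0), Mul(Rational(9, 7), a, 0)), -3) = Add(Add(Rational(36, 7), Mul(Rational(-36, 7), a), 0, 0), -3) = Add(Add(Rational(36, 7), Mul(Rational(-36, 7), a)), -3) = Add(Rational(15, 7), Mul(Rational(-36, 7), a)))
Function('N')(f, U) = Rational(-93, 7) (Function('N')(f, U) = Add(Rational(15, 7), Mul(Rational(-36, 7), 3)) = Add(Rational(15, 7), Rational(-108, 7)) = Rational(-93, 7))
Function('h')(x) = Add(Rational(460, 7), x) (Function('h')(x) = Add(5, Add(Add(Rational(-93, 7), x), 74)) = Add(5, Add(Rational(425, 7), x)) = Add(Rational(460, 7), x))
Add(-43873, Function('h')(-83)) = Add(-43873, Add(Rational(460, 7), -83)) = Add(-43873, Rational(-121, 7)) = Rational(-307232, 7)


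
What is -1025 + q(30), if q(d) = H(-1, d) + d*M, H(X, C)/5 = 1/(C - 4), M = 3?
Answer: -24305/26 ≈ -934.81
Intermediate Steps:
H(X, C) = 5/(-4 + C) (H(X, C) = 5/(C - 4) = 5/(-4 + C))
q(d) = 3*d + 5/(-4 + d) (q(d) = 5/(-4 + d) + d*3 = 5/(-4 + d) + 3*d = 3*d + 5/(-4 + d))
-1025 + q(30) = -1025 + (5 + 3*30*(-4 + 30))/(-4 + 30) = -1025 + (5 + 3*30*26)/26 = -1025 + (5 + 2340)/26 = -1025 + (1/26)*2345 = -1025 + 2345/26 = -24305/26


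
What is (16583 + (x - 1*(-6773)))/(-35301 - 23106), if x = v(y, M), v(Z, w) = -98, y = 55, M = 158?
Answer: -23258/58407 ≈ -0.39821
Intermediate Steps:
x = -98
(16583 + (x - 1*(-6773)))/(-35301 - 23106) = (16583 + (-98 - 1*(-6773)))/(-35301 - 23106) = (16583 + (-98 + 6773))/(-58407) = (16583 + 6675)*(-1/58407) = 23258*(-1/58407) = -23258/58407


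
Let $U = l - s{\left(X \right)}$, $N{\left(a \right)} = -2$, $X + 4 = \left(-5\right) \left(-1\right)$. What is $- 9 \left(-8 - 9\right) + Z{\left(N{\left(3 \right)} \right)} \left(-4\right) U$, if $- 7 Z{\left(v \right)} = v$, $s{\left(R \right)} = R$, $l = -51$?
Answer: $\frac{1487}{7} \approx 212.43$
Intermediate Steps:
$X = 1$ ($X = -4 - -5 = -4 + 5 = 1$)
$Z{\left(v \right)} = - \frac{v}{7}$
$U = -52$ ($U = -51 - 1 = -52$)
$- 9 \left(-8 - 9\right) + Z{\left(N{\left(3 \right)} \right)} \left(-4\right) U = - 9 \left(-8 - 9\right) + \left(- \frac{1}{7}\right) \left(-2\right) \left(-4\right) \left(-52\right) = \left(-9\right) \left(-17\right) + \frac{2}{7} \left(-4\right) \left(-52\right) = 153 - - \frac{416}{7} = 153 + \frac{416}{7} = \frac{1487}{7}$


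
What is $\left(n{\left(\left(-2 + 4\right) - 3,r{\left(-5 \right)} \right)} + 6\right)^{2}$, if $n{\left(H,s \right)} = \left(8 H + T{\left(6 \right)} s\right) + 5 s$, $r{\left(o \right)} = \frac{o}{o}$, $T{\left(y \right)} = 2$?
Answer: $25$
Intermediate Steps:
$r{\left(o \right)} = 1$
$n{\left(H,s \right)} = 7 s + 8 H$ ($n{\left(H,s \right)} = \left(8 H + 2 s\right) + 5 s = \left(2 s + 8 H\right) + 5 s = 7 s + 8 H$)
$\left(n{\left(\left(-2 + 4\right) - 3,r{\left(-5 \right)} \right)} + 6\right)^{2} = \left(\left(7 \cdot 1 + 8 \left(\left(-2 + 4\right) - 3\right)\right) + 6\right)^{2} = \left(\left(7 + 8 \left(2 - 3\right)\right) + 6\right)^{2} = \left(\left(7 + 8 \left(-1\right)\right) + 6\right)^{2} = \left(\left(7 - 8\right) + 6\right)^{2} = \left(-1 + 6\right)^{2} = 5^{2} = 25$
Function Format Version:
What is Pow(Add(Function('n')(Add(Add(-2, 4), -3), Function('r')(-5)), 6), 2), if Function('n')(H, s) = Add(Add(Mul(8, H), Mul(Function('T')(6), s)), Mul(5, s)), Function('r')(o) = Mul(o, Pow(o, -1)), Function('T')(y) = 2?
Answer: 25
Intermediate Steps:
Function('r')(o) = 1
Function('n')(H, s) = Add(Mul(7, s), Mul(8, H)) (Function('n')(H, s) = Add(Add(Mul(8, H), Mul(2, s)), Mul(5, s)) = Add(Add(Mul(2, s), Mul(8, H)), Mul(5, s)) = Add(Mul(7, s), Mul(8, H)))
Pow(Add(Function('n')(Add(Add(-2, 4), -3), Function('r')(-5)), 6), 2) = Pow(Add(Add(Mul(7, 1), Mul(8, Add(Add(-2, 4), -3))), 6), 2) = Pow(Add(Add(7, Mul(8, Add(2, -3))), 6), 2) = Pow(Add(Add(7, Mul(8, -1)), 6), 2) = Pow(Add(Add(7, -8), 6), 2) = Pow(Add(-1, 6), 2) = Pow(5, 2) = 25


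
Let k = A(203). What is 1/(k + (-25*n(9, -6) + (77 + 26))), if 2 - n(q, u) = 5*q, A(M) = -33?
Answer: 1/1145 ≈ 0.00087336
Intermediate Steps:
n(q, u) = 2 - 5*q
k = -33
1/(k + (-25*n(9, -6) + (77 + 26))) = 1/(-33 + (-25*(2 - 5*9) + (77 + 26))) = 1/(-33 + (-25*(2 - 45) + 103)) = 1/(-33 + (-25*(-43) + 103)) = 1/(-33 + (1075 + 103)) = 1/(-33 + 1178) = 1/1145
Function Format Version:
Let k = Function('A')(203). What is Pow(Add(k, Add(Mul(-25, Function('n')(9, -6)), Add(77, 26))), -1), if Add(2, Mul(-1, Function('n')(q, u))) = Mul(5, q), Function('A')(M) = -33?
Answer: Rational(1, 1145) ≈ 0.00087336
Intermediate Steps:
Function('n')(q, u) = Add(2, Mul(-5, q)) (Function('n')(q, u) = Add(2, Mul(-1, Mul(5, q))) = Add(2, Mul(-5, q)))
k = -33
Pow(Add(k, Add(Mul(-25, Function('n')(9, -6)), Add(77, 26))), -1) = Pow(Add(-33, Add(Mul(-25, Add(2, Mul(-5, 9))), Add(77, 26))), -1) = Pow(Add(-33, Add(Mul(-25, Add(2, -45)), 103)), -1) = Pow(Add(-33, Add(Mul(-25, -43), 103)), -1) = Pow(Add(-33, Add(1075, 103)), -1) = Pow(Add(-33, 1178), -1) = Pow(1145, -1) = Rational(1, 1145)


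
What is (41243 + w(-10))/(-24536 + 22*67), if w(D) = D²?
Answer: -41343/23062 ≈ -1.7927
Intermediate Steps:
(41243 + w(-10))/(-24536 + 22*67) = (41243 + (-10)²)/(-24536 + 22*67) = (41243 + 100)/(-24536 + 1474) = 41343/(-23062) = 41343*(-1/23062) = -41343/23062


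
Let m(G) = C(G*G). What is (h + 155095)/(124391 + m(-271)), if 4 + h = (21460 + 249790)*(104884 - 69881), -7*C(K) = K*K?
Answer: -66463031887/5392709744 ≈ -12.325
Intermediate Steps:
C(K) = -K**2/7 (C(K) = -K*K/7 = -K**2/7)
m(G) = -G**4/7
h = 9494563746 (h = -4 + (21460 + 249790)*(104884 - 69881) = -4 + 271250*35003 = -4 + 9494563750 = 9494563746)
(h + 155095)/(124391 + m(-271)) = (9494563746 + 155095)/(124391 - 1/7*(-271)**4) = 9494718841/(124391 - 1/7*5393580481) = 9494718841/(124391 - 5393580481/7) = 9494718841/(-5392709744/7) = 9494718841*(-7/5392709744) = -66463031887/5392709744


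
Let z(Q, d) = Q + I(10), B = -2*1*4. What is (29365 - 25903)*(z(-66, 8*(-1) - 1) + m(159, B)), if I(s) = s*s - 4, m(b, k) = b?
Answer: 654318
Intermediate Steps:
B = -8 (B = -2*4 = -8)
I(s) = -4 + s**2 (I(s) = s**2 - 4 = -4 + s**2)
z(Q, d) = 96 + Q (z(Q, d) = Q + (-4 + 10**2) = Q + (-4 + 100) = Q + 96 = 96 + Q)
(29365 - 25903)*(z(-66, 8*(-1) - 1) + m(159, B)) = (29365 - 25903)*((96 - 66) + 159) = 3462*(30 + 159) = 3462*189 = 654318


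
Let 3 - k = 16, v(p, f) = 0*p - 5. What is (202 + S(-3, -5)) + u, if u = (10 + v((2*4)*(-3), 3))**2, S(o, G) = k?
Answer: 214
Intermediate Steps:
v(p, f) = -5 (v(p, f) = 0 - 5 = -5)
k = -13 (k = 3 - 1*16 = 3 - 16 = -13)
S(o, G) = -13
u = 25 (u = (10 - 5)**2 = 5**2 = 25)
(202 + S(-3, -5)) + u = (202 - 13) + 25 = 189 + 25 = 214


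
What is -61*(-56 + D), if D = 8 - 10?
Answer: 3538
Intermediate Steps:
D = -2
-61*(-56 + D) = -61*(-56 - 2) = -61*(-58) = 3538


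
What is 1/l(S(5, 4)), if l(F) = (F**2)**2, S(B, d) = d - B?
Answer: 1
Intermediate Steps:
l(F) = F**4
1/l(S(5, 4)) = 1/((4 - 1*5)**4) = 1/((4 - 5)**4) = 1/((-1)**4) = 1/1 = 1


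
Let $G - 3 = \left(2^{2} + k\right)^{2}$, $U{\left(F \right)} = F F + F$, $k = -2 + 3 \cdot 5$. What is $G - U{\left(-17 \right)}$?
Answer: $20$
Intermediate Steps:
$k = 13$ ($k = -2 + 15 = 13$)
$U{\left(F \right)} = F + F^{2}$ ($U{\left(F \right)} = F^{2} + F = F + F^{2}$)
$G = 292$ ($G = 3 + \left(2^{2} + 13\right)^{2} = 3 + \left(4 + 13\right)^{2} = 3 + 17^{2} = 3 + 289 = 292$)
$G - U{\left(-17 \right)} = 292 - - 17 \left(1 - 17\right) = 292 - \left(-17\right) \left(-16\right) = 292 - 272 = 20$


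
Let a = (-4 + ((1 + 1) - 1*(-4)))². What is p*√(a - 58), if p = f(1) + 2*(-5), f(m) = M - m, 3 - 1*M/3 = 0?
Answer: -6*I*√6 ≈ -14.697*I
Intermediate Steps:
M = 9 (M = 9 - 3*0 = 9 + 0 = 9)
f(m) = 9 - m
p = -2 (p = (9 - 1*1) + 2*(-5) = (9 - 1) - 10 = 8 - 10 = -2)
a = 4 (a = (-4 + (2 + 4))² = (-4 + 6)² = 2² = 4)
p*√(a - 58) = -2*√(4 - 58) = -6*I*√6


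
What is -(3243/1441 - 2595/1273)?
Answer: -388944/1834393 ≈ -0.21203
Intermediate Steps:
-(3243/1441 - 2595/1273) = -1*388944/1834393 = -388944/1834393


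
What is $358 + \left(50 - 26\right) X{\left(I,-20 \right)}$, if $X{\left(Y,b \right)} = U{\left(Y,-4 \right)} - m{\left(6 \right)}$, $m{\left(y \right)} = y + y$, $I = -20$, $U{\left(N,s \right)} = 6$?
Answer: $214$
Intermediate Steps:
$m{\left(y \right)} = 2 y$
$X{\left(Y,b \right)} = -6$ ($X{\left(Y,b \right)} = 6 - 2 \cdot 6 = 6 - 12 = -6$)
$358 + \left(50 - 26\right) X{\left(I,-20 \right)} = 358 + \left(50 - 26\right) \left(-6\right) = 358 + 24 \left(-6\right) = 358 - 144 = 214$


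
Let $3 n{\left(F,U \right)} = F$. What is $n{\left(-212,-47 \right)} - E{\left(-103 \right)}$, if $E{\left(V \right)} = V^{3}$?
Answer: $\frac{3277969}{3} \approx 1.0927 \cdot 10^{6}$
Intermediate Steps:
$n{\left(F,U \right)} = \frac{F}{3}$
$n{\left(-212,-47 \right)} - E{\left(-103 \right)} = \frac{1}{3} \left(-212\right) - \left(-103\right)^{3} = - \frac{212}{3} - -1092727 = - \frac{212}{3} + 1092727 = \frac{3277969}{3}$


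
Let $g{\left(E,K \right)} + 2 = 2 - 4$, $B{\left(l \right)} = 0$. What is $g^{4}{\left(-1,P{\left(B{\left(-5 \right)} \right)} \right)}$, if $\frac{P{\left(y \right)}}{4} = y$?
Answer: $256$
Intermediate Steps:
$P{\left(y \right)} = 4 y$
$g{\left(E,K \right)} = -4$ ($g{\left(E,K \right)} = -2 + \left(2 - 4\right) = -2 - 2 = -4$)
$g^{4}{\left(-1,P{\left(B{\left(-5 \right)} \right)} \right)} = \left(-4\right)^{4} = 256$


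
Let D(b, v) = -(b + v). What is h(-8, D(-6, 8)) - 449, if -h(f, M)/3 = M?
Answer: -443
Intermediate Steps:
D(b, v) = -b - v
h(f, M) = -3*M
h(-8, D(-6, 8)) - 449 = -3*(-1*(-6) - 1*8) - 449 = -3*(6 - 8) - 449 = -3*(-2) - 449 = 6 - 449 = -443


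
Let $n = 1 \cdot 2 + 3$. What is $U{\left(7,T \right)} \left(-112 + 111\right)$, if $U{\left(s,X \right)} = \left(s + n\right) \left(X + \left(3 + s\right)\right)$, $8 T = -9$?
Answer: $- \frac{213}{2} \approx -106.5$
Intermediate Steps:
$T = - \frac{9}{8}$ ($T = \frac{1}{8} \left(-9\right) = - \frac{9}{8} \approx -1.125$)
$n = 5$ ($n = 2 + 3 = 5$)
$U{\left(s,X \right)} = \left(5 + s\right) \left(3 + X + s\right)$ ($U{\left(s,X \right)} = \left(s + 5\right) \left(X + \left(3 + s\right)\right) = \left(5 + s\right) \left(3 + X + s\right)$)
$U{\left(7,T \right)} \left(-112 + 111\right) = \left(15 + 7^{2} + 5 \left(- \frac{9}{8}\right) + 8 \cdot 7 - \frac{63}{8}\right) \left(-112 + 111\right) = \left(15 + 49 - \frac{45}{8} + 56 - \frac{63}{8}\right) \left(-1\right) = \frac{213}{2} \left(-1\right) = - \frac{213}{2}$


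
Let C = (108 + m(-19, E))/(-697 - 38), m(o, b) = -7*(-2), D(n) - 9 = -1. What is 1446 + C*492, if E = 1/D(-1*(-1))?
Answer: 334262/245 ≈ 1364.3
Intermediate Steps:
D(n) = 8 (D(n) = 9 - 1 = 8)
E = ⅛ (E = 1/8 = ⅛ ≈ 0.12500)
m(o, b) = 14
C = -122/735 (C = (108 + 14)/(-697 - 38) = 122/(-735) = 122*(-1/735) = -122/735 ≈ -0.16599)
1446 + C*492 = 1446 - 122/735*492 = 1446 - 20008/245 = 334262/245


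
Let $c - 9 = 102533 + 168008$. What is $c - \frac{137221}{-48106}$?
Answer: $\frac{13015215521}{48106} \approx 2.7055 \cdot 10^{5}$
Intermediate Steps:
$c = 270550$ ($c = 9 + \left(102533 + 168008\right) = 9 + 270541 = 270550$)
$c - \frac{137221}{-48106} = 270550 - \frac{137221}{-48106} = 270550 - - \frac{137221}{48106} = 270550 + \frac{137221}{48106} = \frac{13015215521}{48106}$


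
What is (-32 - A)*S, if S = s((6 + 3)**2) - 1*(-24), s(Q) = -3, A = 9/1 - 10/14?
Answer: -846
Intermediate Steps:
A = 58/7 (A = 9*1 - 10*1/14 = 9 - 5/7 = 58/7 ≈ 8.2857)
S = 21 (S = -3 - 1*(-24) = -3 + 24 = 21)
(-32 - A)*S = (-32 - 1*58/7)*21 = (-32 - 58/7)*21 = -282/7*21 = -846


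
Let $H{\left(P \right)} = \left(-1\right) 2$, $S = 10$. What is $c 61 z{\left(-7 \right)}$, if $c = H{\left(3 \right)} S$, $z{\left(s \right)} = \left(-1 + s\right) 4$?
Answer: $39040$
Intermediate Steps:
$H{\left(P \right)} = -2$
$z{\left(s \right)} = -4 + 4 s$
$c = -20$ ($c = \left(-2\right) 10 = -20$)
$c 61 z{\left(-7 \right)} = \left(-20\right) 61 \left(-4 + 4 \left(-7\right)\right) = - 1220 \left(-4 - 28\right) = \left(-1220\right) \left(-32\right) = 39040$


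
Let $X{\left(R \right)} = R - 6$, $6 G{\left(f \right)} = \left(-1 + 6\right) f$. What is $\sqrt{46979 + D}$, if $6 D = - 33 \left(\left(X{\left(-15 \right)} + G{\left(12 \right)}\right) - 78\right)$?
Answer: $\frac{\sqrt{189874}}{2} \approx 217.87$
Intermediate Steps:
$G{\left(f \right)} = \frac{5 f}{6}$ ($G{\left(f \right)} = \frac{\left(-1 + 6\right) f}{6} = \frac{5 f}{6}$)
$X{\left(R \right)} = -6 + R$ ($X{\left(R \right)} = R - 6 = -6 + R$)
$D = \frac{979}{2}$ ($D = \frac{\left(-33\right) \left(\left(\left(-6 - 15\right) + \frac{5}{6} \cdot 12\right) - 78\right)}{6} = \frac{\left(-33\right) \left(\left(-21 + 10\right) - 78\right)}{6} = \frac{\left(-33\right) \left(-11 - 78\right)}{6} = \frac{\left(-33\right) \left(-89\right)}{6} = \frac{1}{6} \cdot 2937 = \frac{979}{2} \approx 489.5$)
$\sqrt{46979 + D} = \sqrt{46979 + \frac{979}{2}} = \sqrt{\frac{94937}{2}} = \frac{\sqrt{189874}}{2}$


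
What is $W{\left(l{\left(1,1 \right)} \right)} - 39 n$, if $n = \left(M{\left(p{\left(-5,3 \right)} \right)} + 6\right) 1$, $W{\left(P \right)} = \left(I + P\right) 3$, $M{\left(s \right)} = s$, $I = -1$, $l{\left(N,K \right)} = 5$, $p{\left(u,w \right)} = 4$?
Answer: $-378$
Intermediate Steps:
$W{\left(P \right)} = -3 + 3 P$ ($W{\left(P \right)} = \left(-1 + P\right) 3 = -3 + 3 P$)
$n = 10$ ($n = \left(4 + 6\right) 1 = 10 \cdot 1 = 10$)
$W{\left(l{\left(1,1 \right)} \right)} - 39 n = \left(-3 + 3 \cdot 5\right) - 390 = \left(-3 + 15\right) - 390 = 12 - 390 = -378$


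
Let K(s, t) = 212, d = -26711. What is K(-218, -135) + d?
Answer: -26499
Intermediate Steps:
K(-218, -135) + d = 212 - 26711 = -26499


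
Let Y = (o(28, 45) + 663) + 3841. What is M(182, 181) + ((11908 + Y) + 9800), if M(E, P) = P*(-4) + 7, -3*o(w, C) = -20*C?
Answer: 25795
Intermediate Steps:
o(w, C) = 20*C/3 (o(w, C) = -(-20)*C/3 = 20*C/3)
Y = 4804 (Y = ((20/3)*45 + 663) + 3841 = (300 + 663) + 3841 = 963 + 3841 = 4804)
M(E, P) = 7 - 4*P (M(E, P) = -4*P + 7 = 7 - 4*P)
M(182, 181) + ((11908 + Y) + 9800) = (7 - 4*181) + ((11908 + 4804) + 9800) = (7 - 724) + (16712 + 9800) = -717 + 26512 = 25795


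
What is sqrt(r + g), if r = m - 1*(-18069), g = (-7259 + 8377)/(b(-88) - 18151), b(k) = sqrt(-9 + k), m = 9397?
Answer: sqrt(27466 - 1118/(18151 - I*sqrt(97))) ≈ 165.73 - 0.e-7*I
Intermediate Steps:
g = 1118/(-18151 + I*sqrt(97)) (g = (-7259 + 8377)/(sqrt(-9 - 88) - 18151) = 1118/(sqrt(-97) - 18151) = 1118/(I*sqrt(97) - 18151) = 1118/(-18151 + I*sqrt(97)) ≈ -0.061594 - 3.3422e-5*I)
r = 27466 (r = 9397 - 1*(-18069) = 9397 + 18069 = 27466)
sqrt(r + g) = sqrt(27466 + (-10146409/164729449 - 559*I*sqrt(97)/164729449)) = sqrt(4524448899825/164729449 - 559*I*sqrt(97)/164729449)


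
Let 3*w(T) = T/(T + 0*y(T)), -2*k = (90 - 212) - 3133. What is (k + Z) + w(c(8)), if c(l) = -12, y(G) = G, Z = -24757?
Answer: -138775/6 ≈ -23129.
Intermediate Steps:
k = 3255/2 (k = -((90 - 212) - 3133)/2 = -(-122 - 3133)/2 = -½*(-3255) = 3255/2 ≈ 1627.5)
w(T) = ⅓ (w(T) = (T/(T + 0*T))/3 = (T/(T + 0))/3 = (T/T)/3 = (⅓)*1 = ⅓)
(k + Z) + w(c(8)) = (3255/2 - 24757) + ⅓ = -46259/2 + ⅓ = -138775/6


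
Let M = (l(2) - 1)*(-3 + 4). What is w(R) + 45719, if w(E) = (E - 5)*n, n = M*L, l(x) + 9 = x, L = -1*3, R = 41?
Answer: 46583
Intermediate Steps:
L = -3
l(x) = -9 + x
M = -8 (M = ((-9 + 2) - 1)*(-3 + 4) = (-7 - 1)*1 = -8*1 = -8)
n = 24 (n = -8*(-3) = 24)
w(E) = -120 + 24*E (w(E) = (E - 5)*24 = (-5 + E)*24 = -120 + 24*E)
w(R) + 45719 = (-120 + 24*41) + 45719 = (-120 + 984) + 45719 = 864 + 45719 = 46583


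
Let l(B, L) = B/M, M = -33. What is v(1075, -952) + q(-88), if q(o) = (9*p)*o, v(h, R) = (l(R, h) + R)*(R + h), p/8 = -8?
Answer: -691456/11 ≈ -62860.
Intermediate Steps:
p = -64 (p = 8*(-8) = -64)
l(B, L) = -B/33 (l(B, L) = B/(-33) = B*(-1/33) = -B/33)
v(h, R) = 32*R*(R + h)/33 (v(h, R) = (-R/33 + R)*(R + h) = (32*R/33)*(R + h) = 32*R*(R + h)/33)
q(o) = -576*o (q(o) = (9*(-64))*o = -576*o)
v(1075, -952) + q(-88) = (32/33)*(-952)*(-952 + 1075) - 576*(-88) = (32/33)*(-952)*123 + 50688 = -1249024/11 + 50688 = -691456/11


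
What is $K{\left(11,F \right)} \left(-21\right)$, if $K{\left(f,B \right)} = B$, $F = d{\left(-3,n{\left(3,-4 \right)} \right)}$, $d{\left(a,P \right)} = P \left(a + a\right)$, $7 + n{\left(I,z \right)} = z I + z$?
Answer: $-2898$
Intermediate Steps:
$n{\left(I,z \right)} = -7 + z + I z$ ($n{\left(I,z \right)} = -7 + \left(z I + z\right) = -7 + \left(I z + z\right) = -7 + \left(z + I z\right) = -7 + z + I z$)
$d{\left(a,P \right)} = 2 P a$ ($d{\left(a,P \right)} = P 2 a = 2 P a$)
$F = 138$ ($F = 2 \left(-7 - 4 + 3 \left(-4\right)\right) \left(-3\right) = 2 \left(-7 - 4 - 12\right) \left(-3\right) = 2 \left(-23\right) \left(-3\right) = 138$)
$K{\left(11,F \right)} \left(-21\right) = 138 \left(-21\right) = -2898$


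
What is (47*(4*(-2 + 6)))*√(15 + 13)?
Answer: 1504*√7 ≈ 3979.2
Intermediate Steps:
(47*(4*(-2 + 6)))*√(15 + 13) = (47*(4*4))*√28 = (47*16)*(2*√7) = 752*(2*√7) = 1504*√7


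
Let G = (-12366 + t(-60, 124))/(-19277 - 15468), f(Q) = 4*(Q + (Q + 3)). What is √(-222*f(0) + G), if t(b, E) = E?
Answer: I*√3215595478310/34745 ≈ 51.611*I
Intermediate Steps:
f(Q) = 12 + 8*Q (f(Q) = 4*(Q + (3 + Q)) = 4*(3 + 2*Q) = 12 + 8*Q)
G = 12242/34745 (G = (-12366 + 124)/(-19277 - 15468) = -12242/(-34745) = -12242*(-1/34745) = 12242/34745 ≈ 0.35234)
√(-222*f(0) + G) = √(-222*(12 + 8*0) + 12242/34745) = √(-222*(12 + 0) + 12242/34745) = √(-222*12 + 12242/34745) = √(-2664 + 12242/34745) = √(-92548438/34745) = I*√3215595478310/34745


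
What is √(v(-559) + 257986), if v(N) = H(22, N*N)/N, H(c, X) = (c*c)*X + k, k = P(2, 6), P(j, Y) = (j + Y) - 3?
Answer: I*√3927888965/559 ≈ 112.12*I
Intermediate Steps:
P(j, Y) = -3 + Y + j (P(j, Y) = (Y + j) - 3 = -3 + Y + j)
k = 5 (k = -3 + 6 + 2 = 5)
H(c, X) = 5 + X*c² (H(c, X) = (c*c)*X + 5 = c²*X + 5 = X*c² + 5 = 5 + X*c²)
v(N) = (5 + 484*N²)/N (v(N) = (5 + (N*N)*22²)/N = (5 + N²*484)/N = (5 + 484*N²)/N)
√(v(-559) + 257986) = √((5/(-559) + 484*(-559)) + 257986) = √((5*(-1/559) - 270556) + 257986) = √((-5/559 - 270556) + 257986) = √(-151240809/559 + 257986) = √(-7026635/559) = I*√3927888965/559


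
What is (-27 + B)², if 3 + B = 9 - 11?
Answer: 1024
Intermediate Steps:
B = -5 (B = -3 + (9 - 11) = -3 - 2 = -5)
(-27 + B)² = (-27 - 5)² = (-32)² = 1024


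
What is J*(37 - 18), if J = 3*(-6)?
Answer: -342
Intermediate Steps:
J = -18
J*(37 - 18) = -18*(37 - 18) = -18*19 = -342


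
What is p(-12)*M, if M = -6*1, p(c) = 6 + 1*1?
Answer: -42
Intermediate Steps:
p(c) = 7 (p(c) = 6 + 1 = 7)
M = -6
p(-12)*M = 7*(-6) = -42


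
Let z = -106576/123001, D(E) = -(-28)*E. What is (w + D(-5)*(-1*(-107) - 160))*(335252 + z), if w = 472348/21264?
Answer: 407855199566306383/163468329 ≈ 2.4950e+9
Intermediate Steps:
D(E) = 28*E
z = -106576/123001 (z = -106576*1/123001 = -106576/123001 ≈ -0.86646)
w = 118087/5316 (w = 472348*(1/21264) = 118087/5316 ≈ 22.214)
(w + D(-5)*(-1*(-107) - 160))*(335252 + z) = (118087/5316 + (28*(-5))*(-1*(-107) - 160))*(335252 - 106576/123001) = (118087/5316 - 140*(107 - 160))*(41236224676/123001) = (118087/5316 - 140*(-53))*(41236224676/123001) = (118087/5316 + 7420)*(41236224676/123001) = (39562807/5316)*(41236224676/123001) = 407855199566306383/163468329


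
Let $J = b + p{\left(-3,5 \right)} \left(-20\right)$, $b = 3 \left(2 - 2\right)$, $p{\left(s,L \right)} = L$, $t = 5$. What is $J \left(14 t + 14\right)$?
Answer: $-8400$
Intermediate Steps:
$b = 0$ ($b = 3 \cdot 0 = 0$)
$J = -100$ ($J = 0 + 5 \left(-20\right) = 0 - 100 = -100$)
$J \left(14 t + 14\right) = - 100 \left(14 \cdot 5 + 14\right) = - 100 \left(70 + 14\right) = \left(-100\right) 84 = -8400$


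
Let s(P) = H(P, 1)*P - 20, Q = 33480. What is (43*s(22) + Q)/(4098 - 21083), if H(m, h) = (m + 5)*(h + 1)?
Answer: -83704/16985 ≈ -4.9281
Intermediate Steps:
H(m, h) = (1 + h)*(5 + m) (H(m, h) = (5 + m)*(1 + h) = (1 + h)*(5 + m))
s(P) = -20 + P*(10 + 2*P) (s(P) = (5 + P + 5*1 + 1*P)*P - 20 = (5 + P + 5 + P)*P - 20 = (10 + 2*P)*P - 20 = P*(10 + 2*P) - 20 = -20 + P*(10 + 2*P))
(43*s(22) + Q)/(4098 - 21083) = (43*(-20 + 2*22*(5 + 22)) + 33480)/(4098 - 21083) = (43*(-20 + 2*22*27) + 33480)/(-16985) = (43*(-20 + 1188) + 33480)*(-1/16985) = (43*1168 + 33480)*(-1/16985) = (50224 + 33480)*(-1/16985) = 83704*(-1/16985) = -83704/16985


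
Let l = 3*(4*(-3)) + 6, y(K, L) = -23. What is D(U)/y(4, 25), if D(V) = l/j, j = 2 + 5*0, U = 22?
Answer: 15/23 ≈ 0.65217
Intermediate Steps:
j = 2 (j = 2 + 0 = 2)
l = -30 (l = 3*(-12) + 6 = -36 + 6 = -30)
D(V) = -15 (D(V) = -30/2 = -30*½ = -15)
D(U)/y(4, 25) = -15/(-23) = -15*(-1/23) = 15/23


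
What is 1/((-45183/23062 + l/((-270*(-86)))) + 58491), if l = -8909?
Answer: 267749820/15660327417311 ≈ 1.7097e-5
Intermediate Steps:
1/((-45183/23062 + l/((-270*(-86)))) + 58491) = 1/((-45183/23062 - 8909/((-270*(-86)))) + 58491) = 1/((-45183*1/23062 - 8909/23220) + 58491) = 1/((-45183/23062 - 8909*1/23220) + 58491) = 1/((-45183/23062 - 8909/23220) + 58491) = 1/(-627304309/267749820 + 58491) = 1/(15660327417311/267749820) = 267749820/15660327417311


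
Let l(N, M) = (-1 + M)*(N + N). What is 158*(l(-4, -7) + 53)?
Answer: 18486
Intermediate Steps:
l(N, M) = 2*N*(-1 + M) (l(N, M) = (-1 + M)*(2*N) = 2*N*(-1 + M))
158*(l(-4, -7) + 53) = 158*(2*(-4)*(-1 - 7) + 53) = 158*(2*(-4)*(-8) + 53) = 158*(64 + 53) = 158*117 = 18486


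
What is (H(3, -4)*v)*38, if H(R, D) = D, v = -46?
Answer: 6992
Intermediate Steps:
(H(3, -4)*v)*38 = -4*(-46)*38 = 184*38 = 6992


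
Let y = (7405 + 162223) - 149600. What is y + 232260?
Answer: 252288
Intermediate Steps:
y = 20028 (y = 169628 - 149600 = 20028)
y + 232260 = 20028 + 232260 = 252288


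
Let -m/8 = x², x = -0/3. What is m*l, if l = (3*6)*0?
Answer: 0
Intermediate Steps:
l = 0 (l = 18*0 = 0)
x = 0 (x = -0/3 = -4*0 = 0)
m = 0 (m = -8*0² = -8*0 = 0)
m*l = 0*0 = 0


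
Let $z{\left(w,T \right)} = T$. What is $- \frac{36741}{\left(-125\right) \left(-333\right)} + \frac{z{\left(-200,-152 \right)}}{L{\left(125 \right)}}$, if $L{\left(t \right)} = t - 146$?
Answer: $\frac{5561}{875} \approx 6.3554$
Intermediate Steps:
$L{\left(t \right)} = -146 + t$
$- \frac{36741}{\left(-125\right) \left(-333\right)} + \frac{z{\left(-200,-152 \right)}}{L{\left(125 \right)}} = - \frac{36741}{\left(-125\right) \left(-333\right)} - \frac{152}{-146 + 125} = - \frac{36741}{41625} - \frac{152}{-21} = \left(-36741\right) \frac{1}{41625} - - \frac{152}{21} = - \frac{331}{375} + \frac{152}{21} = \frac{5561}{875}$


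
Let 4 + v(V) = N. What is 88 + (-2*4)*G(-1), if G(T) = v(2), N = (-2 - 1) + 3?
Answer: 120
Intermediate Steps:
N = 0 (N = -3 + 3 = 0)
v(V) = -4 (v(V) = -4 + 0 = -4)
G(T) = -4
88 + (-2*4)*G(-1) = 88 - 2*4*(-4) = 88 - 8*(-4) = 88 + 32 = 120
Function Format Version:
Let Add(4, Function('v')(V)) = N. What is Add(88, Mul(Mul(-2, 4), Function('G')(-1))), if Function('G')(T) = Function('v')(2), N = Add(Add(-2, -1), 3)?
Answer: 120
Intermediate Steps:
N = 0 (N = Add(-3, 3) = 0)
Function('v')(V) = -4 (Function('v')(V) = Add(-4, 0) = -4)
Function('G')(T) = -4
Add(88, Mul(Mul(-2, 4), Function('G')(-1))) = Add(88, Mul(Mul(-2, 4), -4)) = Add(88, Mul(-8, -4)) = Add(88, 32) = 120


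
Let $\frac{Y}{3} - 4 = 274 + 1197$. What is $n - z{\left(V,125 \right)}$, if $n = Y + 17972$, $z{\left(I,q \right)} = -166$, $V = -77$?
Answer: $22563$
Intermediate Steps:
$Y = 4425$ ($Y = 12 + 3 \left(274 + 1197\right) = 12 + 3 \cdot 1471 = 12 + 4413 = 4425$)
$n = 22397$ ($n = 4425 + 17972 = 22397$)
$n - z{\left(V,125 \right)} = 22397 - -166 = 22397 + 166 = 22563$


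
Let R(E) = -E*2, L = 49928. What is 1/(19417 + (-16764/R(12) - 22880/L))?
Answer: 12482/251075951 ≈ 4.9714e-5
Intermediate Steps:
R(E) = -2*E
1/(19417 + (-16764/R(12) - 22880/L)) = 1/(19417 + (-16764/((-2*12)) - 22880/49928)) = 1/(19417 + (-16764/(-24) - 22880*1/49928)) = 1/(19417 + (-16764*(-1/24) - 2860/6241)) = 1/(19417 + (1397/2 - 2860/6241)) = 1/(19417 + 8712957/12482) = 1/(251075951/12482) = 12482/251075951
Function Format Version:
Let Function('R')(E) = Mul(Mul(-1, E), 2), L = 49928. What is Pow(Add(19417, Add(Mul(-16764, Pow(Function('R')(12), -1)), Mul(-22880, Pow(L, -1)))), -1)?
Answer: Rational(12482, 251075951) ≈ 4.9714e-5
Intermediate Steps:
Function('R')(E) = Mul(-2, E)
Pow(Add(19417, Add(Mul(-16764, Pow(Function('R')(12), -1)), Mul(-22880, Pow(L, -1)))), -1) = Pow(Add(19417, Add(Mul(-16764, Pow(Mul(-2, 12), -1)), Mul(-22880, Pow(49928, -1)))), -1) = Pow(Add(19417, Add(Mul(-16764, Pow(-24, -1)), Mul(-22880, Rational(1, 49928)))), -1) = Pow(Add(19417, Add(Mul(-16764, Rational(-1, 24)), Rational(-2860, 6241))), -1) = Pow(Add(19417, Add(Rational(1397, 2), Rational(-2860, 6241))), -1) = Pow(Add(19417, Rational(8712957, 12482)), -1) = Pow(Rational(251075951, 12482), -1) = Rational(12482, 251075951)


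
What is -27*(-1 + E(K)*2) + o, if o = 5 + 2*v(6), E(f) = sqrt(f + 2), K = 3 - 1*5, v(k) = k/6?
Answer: 34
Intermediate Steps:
v(k) = k/6 (v(k) = k*(1/6) = k/6)
K = -2 (K = 3 - 5 = -2)
E(f) = sqrt(2 + f)
o = 7 (o = 5 + 2*((1/6)*6) = 5 + 2*1 = 5 + 2 = 7)
-27*(-1 + E(K)*2) + o = -27*(-1 + sqrt(2 - 2)*2) + 7 = -27*(-1 + sqrt(0)*2) + 7 = -27*(-1 + 0*2) + 7 = -27*(-1 + 0) + 7 = -27*(-1) + 7 = 27 + 7 = 34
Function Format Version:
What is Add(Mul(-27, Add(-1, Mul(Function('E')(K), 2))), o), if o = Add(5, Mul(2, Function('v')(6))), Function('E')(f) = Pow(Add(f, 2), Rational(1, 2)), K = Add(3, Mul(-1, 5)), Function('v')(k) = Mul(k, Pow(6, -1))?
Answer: 34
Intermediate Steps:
Function('v')(k) = Mul(Rational(1, 6), k) (Function('v')(k) = Mul(k, Rational(1, 6)) = Mul(Rational(1, 6), k))
K = -2 (K = Add(3, -5) = -2)
Function('E')(f) = Pow(Add(2, f), Rational(1, 2))
o = 7 (o = Add(5, Mul(2, Mul(Rational(1, 6), 6))) = Add(5, Mul(2, 1)) = Add(5, 2) = 7)
Add(Mul(-27, Add(-1, Mul(Function('E')(K), 2))), o) = Add(Mul(-27, Add(-1, Mul(Pow(Add(2, -2), Rational(1, 2)), 2))), 7) = Add(Mul(-27, Add(-1, Mul(Pow(0, Rational(1, 2)), 2))), 7) = Add(Mul(-27, Add(-1, Mul(0, 2))), 7) = Add(Mul(-27, Add(-1, 0)), 7) = Add(Mul(-27, -1), 7) = Add(27, 7) = 34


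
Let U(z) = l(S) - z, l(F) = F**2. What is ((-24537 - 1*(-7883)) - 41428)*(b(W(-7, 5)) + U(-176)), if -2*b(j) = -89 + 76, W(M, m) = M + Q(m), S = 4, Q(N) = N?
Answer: -11529277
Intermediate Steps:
W(M, m) = M + m
U(z) = 16 - z (U(z) = 4**2 - z = 16 - z)
b(j) = 13/2 (b(j) = -(-89 + 76)/2 = -1/2*(-13) = 13/2)
((-24537 - 1*(-7883)) - 41428)*(b(W(-7, 5)) + U(-176)) = ((-24537 - 1*(-7883)) - 41428)*(13/2 + (16 - 1*(-176))) = ((-24537 + 7883) - 41428)*(13/2 + (16 + 176)) = (-16654 - 41428)*(13/2 + 192) = -58082*397/2 = -11529277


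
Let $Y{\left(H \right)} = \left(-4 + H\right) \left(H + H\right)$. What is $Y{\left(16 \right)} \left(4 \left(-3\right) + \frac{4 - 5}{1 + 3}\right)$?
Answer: $-4704$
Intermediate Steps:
$Y{\left(H \right)} = 2 H \left(-4 + H\right)$ ($Y{\left(H \right)} = \left(-4 + H\right) 2 H = 2 H \left(-4 + H\right)$)
$Y{\left(16 \right)} \left(4 \left(-3\right) + \frac{4 - 5}{1 + 3}\right) = 2 \cdot 16 \left(-4 + 16\right) \left(4 \left(-3\right) + \frac{4 - 5}{1 + 3}\right) = 2 \cdot 16 \cdot 12 \left(-12 - \frac{1}{4}\right) = 384 \left(-12 - \frac{1}{4}\right) = 384 \left(- \frac{49}{4}\right) = -4704$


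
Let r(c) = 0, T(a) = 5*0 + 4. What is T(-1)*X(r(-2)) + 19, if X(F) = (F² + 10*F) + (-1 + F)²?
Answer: 23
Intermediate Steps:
T(a) = 4 (T(a) = 0 + 4 = 4)
X(F) = F² + (-1 + F)² + 10*F
T(-1)*X(r(-2)) + 19 = 4*(1 + 2*0² + 8*0) + 19 = 4*(1 + 2*0 + 0) + 19 = 4*(1 + 0 + 0) + 19 = 4*1 + 19 = 4 + 19 = 23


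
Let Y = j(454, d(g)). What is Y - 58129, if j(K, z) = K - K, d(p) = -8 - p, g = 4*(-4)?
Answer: -58129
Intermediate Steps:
g = -16
j(K, z) = 0
Y = 0
Y - 58129 = 0 - 58129 = -58129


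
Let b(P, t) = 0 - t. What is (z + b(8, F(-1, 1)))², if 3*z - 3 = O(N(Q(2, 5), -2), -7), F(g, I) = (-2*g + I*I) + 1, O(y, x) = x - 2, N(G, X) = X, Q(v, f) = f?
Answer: 36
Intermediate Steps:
O(y, x) = -2 + x
F(g, I) = 1 + I² - 2*g (F(g, I) = (-2*g + I²) + 1 = (I² - 2*g) + 1 = 1 + I² - 2*g)
z = -2 (z = 1 + (-2 - 7)/3 = 1 + (⅓)*(-9) = 1 - 3 = -2)
b(P, t) = -t
(z + b(8, F(-1, 1)))² = (-2 - (1 + 1² - 2*(-1)))² = (-2 - (1 + 1 + 2))² = (-2 - 1*4)² = (-2 - 4)² = (-6)² = 36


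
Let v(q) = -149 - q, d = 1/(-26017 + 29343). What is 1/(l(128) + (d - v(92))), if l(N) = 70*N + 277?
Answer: 3326/31523829 ≈ 0.00010551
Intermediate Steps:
d = 1/3326 ≈ 0.00030066
l(N) = 277 + 70*N
1/(l(128) + (d - v(92))) = 1/((277 + 70*128) + (1/3326 - (-149 - 1*92))) = 1/((277 + 8960) + (1/3326 - (-149 - 92))) = 1/(9237 + (1/3326 - 1*(-241))) = 1/(9237 + (1/3326 + 241)) = 1/(9237 + 801567/3326) = 1/(31523829/3326) = 3326/31523829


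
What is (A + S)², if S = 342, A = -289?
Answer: 2809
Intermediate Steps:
(A + S)² = (-289 + 342)² = 53² = 2809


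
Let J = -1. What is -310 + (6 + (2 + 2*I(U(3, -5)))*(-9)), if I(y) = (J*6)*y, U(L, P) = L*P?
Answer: -1942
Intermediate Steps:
I(y) = -6*y (I(y) = (-1*6)*y = -6*y)
-310 + (6 + (2 + 2*I(U(3, -5)))*(-9)) = -310 + (6 + (2 + 2*(-18*(-5)))*(-9)) = -310 + (6 + (2 + 2*(-6*(-15)))*(-9)) = -310 + (6 + (2 + 2*90)*(-9)) = -310 + (6 + (2 + 180)*(-9)) = -310 + (6 + 182*(-9)) = -310 + (6 - 1638) = -310 - 1632 = -1942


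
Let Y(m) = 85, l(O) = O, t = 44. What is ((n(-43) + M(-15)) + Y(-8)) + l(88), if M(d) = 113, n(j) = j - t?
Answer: 199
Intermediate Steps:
n(j) = -44 + j (n(j) = j - 1*44 = j - 44 = -44 + j)
((n(-43) + M(-15)) + Y(-8)) + l(88) = (((-44 - 43) + 113) + 85) + 88 = ((-87 + 113) + 85) + 88 = (26 + 85) + 88 = 111 + 88 = 199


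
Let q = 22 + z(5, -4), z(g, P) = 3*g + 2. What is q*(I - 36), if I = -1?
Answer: -1443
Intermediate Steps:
z(g, P) = 2 + 3*g
q = 39 (q = 22 + (2 + 3*5) = 22 + (2 + 15) = 22 + 17 = 39)
q*(I - 36) = 39*(-1 - 36) = 39*(-37) = -1443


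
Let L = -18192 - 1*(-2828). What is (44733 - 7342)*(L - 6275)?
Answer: -809103849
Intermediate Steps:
L = -15364 (L = -18192 + 2828 = -15364)
(44733 - 7342)*(L - 6275) = (44733 - 7342)*(-15364 - 6275) = 37391*(-21639) = -809103849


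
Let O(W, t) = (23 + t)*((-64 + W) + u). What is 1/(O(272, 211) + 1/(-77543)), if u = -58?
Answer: 77543/2721759299 ≈ 2.8490e-5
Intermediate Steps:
O(W, t) = (-122 + W)*(23 + t) (O(W, t) = (23 + t)*((-64 + W) - 58) = (23 + t)*(-122 + W) = (-122 + W)*(23 + t))
1/(O(272, 211) + 1/(-77543)) = 1/((-2806 - 122*211 + 23*272 + 272*211) + 1/(-77543)) = 1/((-2806 - 25742 + 6256 + 57392) - 1/77543) = 1/(35100 - 1/77543) = 1/(2721759299/77543) = 77543/2721759299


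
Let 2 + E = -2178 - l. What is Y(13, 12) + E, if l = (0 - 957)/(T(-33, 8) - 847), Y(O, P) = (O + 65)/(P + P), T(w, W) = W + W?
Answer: -2413115/1108 ≈ -2177.9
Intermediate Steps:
T(w, W) = 2*W
Y(O, P) = (65 + O)/(2*P) (Y(O, P) = (65 + O)/((2*P)) = (65 + O)*(1/(2*P)) = (65 + O)/(2*P))
l = 319/277 (l = (0 - 957)/(2*8 - 847) = -957/(16 - 847) = -957/(-831) = -957*(-1/831) = 319/277 ≈ 1.1516)
E = -604179/277 (E = -2 + (-2178 - 1*319/277) = -2 + (-2178 - 319/277) = -2 - 603625/277 = -604179/277 ≈ -2181.2)
Y(13, 12) + E = (½)*(65 + 13)/12 - 604179/277 = (½)*(1/12)*78 - 604179/277 = 13/4 - 604179/277 = -2413115/1108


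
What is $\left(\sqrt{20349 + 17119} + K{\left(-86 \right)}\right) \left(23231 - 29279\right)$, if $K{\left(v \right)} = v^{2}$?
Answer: $-44731008 - 12096 \sqrt{9367} \approx -4.5902 \cdot 10^{7}$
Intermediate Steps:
$\left(\sqrt{20349 + 17119} + K{\left(-86 \right)}\right) \left(23231 - 29279\right) = \left(\sqrt{20349 + 17119} + \left(-86\right)^{2}\right) \left(23231 - 29279\right) = \left(\sqrt{37468} + 7396\right) \left(-6048\right) = \left(2 \sqrt{9367} + 7396\right) \left(-6048\right) = \left(7396 + 2 \sqrt{9367}\right) \left(-6048\right) = -44731008 - 12096 \sqrt{9367}$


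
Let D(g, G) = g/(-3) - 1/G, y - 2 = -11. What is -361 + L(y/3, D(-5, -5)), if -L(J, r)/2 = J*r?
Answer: -1749/5 ≈ -349.80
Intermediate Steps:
y = -9 (y = 2 - 11 = -9)
D(g, G) = -1/G - g/3 (D(g, G) = g*(-⅓) - 1/G = -g/3 - 1/G = -1/G - g/3)
L(J, r) = -2*J*r
-361 + L(y/3, D(-5, -5)) = -361 - 2*(-9/3)*(-1/(-5) - ⅓*(-5)) = -361 - 2*(-9*⅓)*(-1*(-⅕) + 5/3) = -361 - 2*(-3)*(⅕ + 5/3) = -361 - 2*(-3)*28/15 = -361 + 56/5 = -1749/5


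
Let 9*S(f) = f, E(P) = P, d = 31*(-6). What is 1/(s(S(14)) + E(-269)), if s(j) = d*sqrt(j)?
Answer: -269/18545 + 62*sqrt(14)/18545 ≈ -0.0019961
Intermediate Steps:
d = -186
S(f) = f/9
s(j) = -186*sqrt(j)
1/(s(S(14)) + E(-269)) = 1/(-186*sqrt(14)/3 - 269) = 1/(-62*sqrt(14) - 269) = 1/(-269 - 62*sqrt(14))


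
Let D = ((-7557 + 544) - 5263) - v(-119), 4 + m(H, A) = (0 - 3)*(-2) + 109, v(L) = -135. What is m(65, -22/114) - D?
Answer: 12252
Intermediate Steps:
m(H, A) = 111 (m(H, A) = -4 + ((0 - 3)*(-2) + 109) = -4 + (-3*(-2) + 109) = -4 + (6 + 109) = -4 + 115 = 111)
D = -12141 (D = ((-7557 + 544) - 5263) - 1*(-135) = (-7013 - 5263) + 135 = -12276 + 135 = -12141)
m(65, -22/114) - D = 111 - 1*(-12141) = 111 + 12141 = 12252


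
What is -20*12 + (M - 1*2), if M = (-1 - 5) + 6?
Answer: -242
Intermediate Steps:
M = 0 (M = -6 + 6 = 0)
-20*12 + (M - 1*2) = -20*12 + (0 - 1*2) = -240 + (0 - 2) = -240 - 2 = -242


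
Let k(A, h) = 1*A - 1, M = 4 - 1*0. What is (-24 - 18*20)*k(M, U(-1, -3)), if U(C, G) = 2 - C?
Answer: -1152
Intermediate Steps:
M = 4 (M = 4 + 0 = 4)
k(A, h) = -1 + A (k(A, h) = A - 1 = -1 + A)
(-24 - 18*20)*k(M, U(-1, -3)) = (-24 - 18*20)*(-1 + 4) = (-24 - 360)*3 = -384*3 = -1152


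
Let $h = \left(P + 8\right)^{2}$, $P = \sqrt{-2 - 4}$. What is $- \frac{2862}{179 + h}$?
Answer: $\frac{2862 i}{- 237 i + 16 \sqrt{6}} \approx -11.755 + 1.9438 i$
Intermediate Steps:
$P = i \sqrt{6}$ ($P = \sqrt{-6} = i \sqrt{6} \approx 2.4495 i$)
$h = \left(8 + i \sqrt{6}\right)^{2}$ ($h = \left(i \sqrt{6} + 8\right)^{2} = \left(8 + i \sqrt{6}\right)^{2} \approx 58.0 + 39.192 i$)
$- \frac{2862}{179 + h} = - \frac{2862}{179 + \left(8 + i \sqrt{6}\right)^{2}}$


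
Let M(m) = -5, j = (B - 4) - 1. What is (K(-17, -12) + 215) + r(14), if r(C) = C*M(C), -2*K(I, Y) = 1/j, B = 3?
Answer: 581/4 ≈ 145.25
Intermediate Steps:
j = -2 (j = (3 - 4) - 1 = -1 - 1 = -2)
K(I, Y) = ¼ (K(I, Y) = -½/(-2) = -½*(-½) = ¼)
r(C) = -5*C (r(C) = C*(-5) = -5*C)
(K(-17, -12) + 215) + r(14) = (¼ + 215) - 5*14 = 861/4 - 70 = 581/4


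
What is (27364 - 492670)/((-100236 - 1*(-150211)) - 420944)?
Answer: 465306/370969 ≈ 1.2543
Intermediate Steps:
(27364 - 492670)/((-100236 - 1*(-150211)) - 420944) = -465306/((-100236 + 150211) - 420944) = -465306/(49975 - 420944) = -465306/(-370969) = -465306*(-1/370969) = 465306/370969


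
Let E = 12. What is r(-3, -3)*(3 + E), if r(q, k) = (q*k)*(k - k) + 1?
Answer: 15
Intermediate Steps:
r(q, k) = 1 (r(q, k) = (k*q)*0 + 1 = 0 + 1 = 1)
r(-3, -3)*(3 + E) = 1*(3 + 12) = 1*15 = 15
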